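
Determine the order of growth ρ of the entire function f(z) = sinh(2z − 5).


sinh(w) is a linear combination of e^{iw} and e^{−iw} (or e^w, e^{−w} in the hyperbolic case), so |sinh(w)| ≤ e^{|w|}. With w = 2z − 5, |w| ≤ 2|z| + 5 = 2r + 5 on |z| = r, giving M(r) ≤ e^{2r + 5}, so ρ ≤ 1. On a suitable ray (z = it for sin/cos; z = t for sinh/cosh, t real → ∞), |sinh(2z − 5)| grows like e^{2|t|}/2, so ρ ≥ 1. Hence ρ = 1.
Therefore ρ = 1.

Order ρ = 1.


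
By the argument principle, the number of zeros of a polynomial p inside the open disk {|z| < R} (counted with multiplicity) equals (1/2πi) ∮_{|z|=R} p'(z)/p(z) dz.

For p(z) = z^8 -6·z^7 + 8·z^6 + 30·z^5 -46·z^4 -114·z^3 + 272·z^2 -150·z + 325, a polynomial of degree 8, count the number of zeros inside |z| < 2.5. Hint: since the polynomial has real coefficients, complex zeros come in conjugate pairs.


The zeros of p are: (0 + 1i), (0 - 1i), (3 + 2i), (3 - 2i), (2 + 1i), (2 - 1i), (-2 + 1i), (-2 - 1i).
Their magnitudes are: 1, 1, 3.606, 3.606, 2.236, 2.236, 2.236, 2.236.
Zeros with |z| < R = 2.5: (0 + 1i), (0 - 1i), (2 + 1i), (2 - 1i), (-2 + 1i), (-2 - 1i).
Count = 6.
By the argument principle, (1/2πi) ∮_{|z|=R} p'(z)/p(z) dz equals exactly this count.

Number of zeros inside |z| < 2.5: 6.


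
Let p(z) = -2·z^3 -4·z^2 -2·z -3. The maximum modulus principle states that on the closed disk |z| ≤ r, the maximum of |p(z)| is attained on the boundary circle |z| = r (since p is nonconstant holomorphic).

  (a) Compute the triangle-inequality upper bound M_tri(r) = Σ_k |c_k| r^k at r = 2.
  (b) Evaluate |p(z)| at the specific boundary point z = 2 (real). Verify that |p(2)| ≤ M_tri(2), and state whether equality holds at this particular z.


Coefficients: c_0 = -3, c_1 = -2, c_2 = -4, c_3 = -2. Radius r = 2.
Part (a). Triangle bound: M_tri(r) = Σ_k |c_k| r^k
  = |-3|·2^0 + |-2|·2^1 + |-4|·2^2 + |-2|·2^3
  = 3 + 4 + 16 + 16 = 39.
This bounds M(r) := max_{|z|=r} |p(z)| from above; equality holds iff all terms c_k z^k can be made to align in phase at a single z on |z|=r.
Part (b). At z = 2 (real, on the circle |z| = r):
  p(2) = (-3)·2^0 + (-2)·2^1 + (-4)·2^2 + (-2)·2^3 = -39.
  |p(2)| = 39.
Since all nonzero coefficients share the same sign, |p(2)| = 39 = M_tri(2); the triangle bound is attained at z = 2, so in fact M(r) = 39.

M_tri(2) = 39; |p(2)| = 39; equality at z=2: yes.


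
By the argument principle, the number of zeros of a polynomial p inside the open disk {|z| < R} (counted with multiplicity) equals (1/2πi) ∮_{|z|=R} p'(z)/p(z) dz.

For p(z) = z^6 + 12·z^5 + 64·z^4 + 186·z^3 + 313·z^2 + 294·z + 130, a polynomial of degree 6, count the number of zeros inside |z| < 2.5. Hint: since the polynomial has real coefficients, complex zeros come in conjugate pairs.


The zeros of p are: (-3 + 2i), (-3 - 2i), (-2 + 1i), (-2 - 1i), (-1 + 1i), (-1 - 1i).
Their magnitudes are: 3.606, 3.606, 2.236, 2.236, 1.414, 1.414.
Zeros with |z| < R = 2.5: (-2 + 1i), (-2 - 1i), (-1 + 1i), (-1 - 1i).
Count = 4.
By the argument principle, (1/2πi) ∮_{|z|=R} p'(z)/p(z) dz equals exactly this count.

Number of zeros inside |z| < 2.5: 4.


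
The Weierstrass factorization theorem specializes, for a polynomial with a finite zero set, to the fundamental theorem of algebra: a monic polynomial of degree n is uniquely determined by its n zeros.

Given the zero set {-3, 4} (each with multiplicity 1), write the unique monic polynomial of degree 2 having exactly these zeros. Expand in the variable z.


The polynomial is p(z) = ∏_{α ∈ S} (z − α), where S = {-3, 4}.
Expanding the product yields: p(z) = z^2 -z -12.
The resulting polynomial has degree 2 and real coefficients as required.

p(z) = z^2 -z -12.


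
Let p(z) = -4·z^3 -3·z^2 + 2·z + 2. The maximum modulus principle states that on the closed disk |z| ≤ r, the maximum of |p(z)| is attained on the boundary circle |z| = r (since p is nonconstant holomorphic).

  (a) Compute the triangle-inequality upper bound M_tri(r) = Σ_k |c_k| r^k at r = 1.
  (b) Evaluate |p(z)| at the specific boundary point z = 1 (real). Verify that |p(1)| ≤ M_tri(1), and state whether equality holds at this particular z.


Coefficients: c_0 = 2, c_1 = 2, c_2 = -3, c_3 = -4. Radius r = 1.
Part (a). Triangle bound: M_tri(r) = Σ_k |c_k| r^k
  = |2|·1^0 + |2|·1^1 + |-3|·1^2 + |-4|·1^3
  = 2 + 2 + 3 + 4 = 11.
This bounds M(r) := max_{|z|=r} |p(z)| from above; equality holds iff all terms c_k z^k can be made to align in phase at a single z on |z|=r.
Part (b). At z = 1 (real, on the circle |z| = r):
  p(1) = (2)·1^0 + (2)·1^1 + (-3)·1^2 + (-4)·1^3 = -3.
  |p(1)| = 3.
Check: |p(1)| = 3 ≤ 11 = M_tri(1). ✓ Equality does not hold at z = 1 (the coefficients have mixed signs, so the terms do not all align in phase there).

M_tri(1) = 11; |p(1)| = 3; equality at z=1: no.


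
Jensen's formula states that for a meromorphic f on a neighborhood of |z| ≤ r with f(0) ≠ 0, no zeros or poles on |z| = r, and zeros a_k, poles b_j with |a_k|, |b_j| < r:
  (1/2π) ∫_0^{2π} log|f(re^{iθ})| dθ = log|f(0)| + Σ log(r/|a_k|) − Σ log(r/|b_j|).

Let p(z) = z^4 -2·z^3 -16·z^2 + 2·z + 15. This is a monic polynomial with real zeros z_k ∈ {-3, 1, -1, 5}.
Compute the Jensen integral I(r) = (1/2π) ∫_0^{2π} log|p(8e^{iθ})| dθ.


Zeros: -3, -1, 1, 5; r = 8.
Inside |z| < r: -3, -1, 1, 5. Outside (|z| ≥ r): ∅.
p(0) = 15, so log|p(0)| = log(15) = 2.7081.
Apply Jensen: I(r) = log|p(0)| + Σ_k log(r/|z_k|), summed over zeros inside |z| < r.
  log(r/|z_k|) for z_k = -3: log(8/3) = 0.9808
  log(r/|z_k|) for z_k = 1: log(8/1) = 2.0794
  log(r/|z_k|) for z_k = -1: log(8/1) = 2.0794
  log(r/|z_k|) for z_k = 5: log(8/5) = 0.4700
Sum over inside zeros: 5.6097.
I(r) = log|p(0)| + (inside sum) = 2.7081 + 5.6097 = 8.3178.
Closed form (all zeros inside, monic): I(r) = n·log(r) = 4·log(8) = 8.3178. ✓

I(r) ≈ 8.3178.


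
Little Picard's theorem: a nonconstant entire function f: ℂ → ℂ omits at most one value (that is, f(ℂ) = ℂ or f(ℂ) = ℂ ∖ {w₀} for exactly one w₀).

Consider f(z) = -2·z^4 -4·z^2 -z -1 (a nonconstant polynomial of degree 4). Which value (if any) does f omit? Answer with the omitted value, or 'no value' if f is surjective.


Little Picard bounds the complement of f(ℂ) to at most one point.
For every w ∈ ℂ, the equation p(z) − w = 0 is a nonconstant polynomial in z and hence has at least one root by the fundamental theorem of algebra. So p is surjective onto ℂ, omitting no value.

Omitted value: no value.


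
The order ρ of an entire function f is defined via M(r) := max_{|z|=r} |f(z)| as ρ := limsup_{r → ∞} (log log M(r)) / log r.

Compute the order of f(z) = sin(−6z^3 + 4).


Write sin(w) = (e^{iw} ± e^{−iw})/(2 or 2i), so |sin(w)| ≤ e^{|w|}. With w = −6z^3 + 4, |w| ≤ 6r^3 + 4 on |z|=r, giving M(r) ≤ e^{6r^3 + 4} and ρ ≤ 3. For the lower bound, choose z on |z|=r with -6z^3 purely imaginary of modulus 6r^3; then |sin(−6z^3 + 4)| grows like e^{6r^3}/2, so ρ ≥ 3. Hence ρ = 3.
Therefore ρ = 3.

Order ρ = 3.


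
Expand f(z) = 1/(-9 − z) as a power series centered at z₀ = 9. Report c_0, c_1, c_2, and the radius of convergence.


Let w = z − z₀, so z = z₀ + w.
Then -9 − z = -9 − (z₀ + w) = (-9 − z₀) − w = -18 − w.
f(z) = 1/(-18 − w) = (1/(-18)) · 1/(1 − w/(-18)) = Σ_{n≥0} w^n / (-18)^(n+1).
So c_n = 1/(-18)^(n+1):
  c_0 = 1/(-18)^1 = -1/18.
  c_1 = 1/(-18)^2 = 1/324.
  c_2 = 1/(-18)^3 = -1/5832.
The series is valid for |w/d| < 1, i.e. |z − z₀| < |d|.
Radius of convergence: R = |-9 − z₀| = |-18| = 18 (distance from z₀ to the singularity z = -9).

c_0 = -1/18, c_1 = 1/324, c_2 = -1/5832; R = 18.


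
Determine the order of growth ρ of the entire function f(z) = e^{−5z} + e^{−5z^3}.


Each summand is entire of order 1 and 3 respectively (as in the single-exponential case). The order of a sum is at most the max of the orders, so ρ ≤ 3. For the lower bound: on |z|=r choose arg z so that -5z^3 is real positive; then |e^{-5z^3}| = e^{5r^3} while |e^{-5z}| ≤ e^{5r^1} = o(e^{5r^3}). So |f| ≥ e^{5r^3}(1 − o(1)) and ρ ≥ 3. Hence ρ = max(1, 3) = 3.
Therefore ρ = 3.

Order ρ = 3.


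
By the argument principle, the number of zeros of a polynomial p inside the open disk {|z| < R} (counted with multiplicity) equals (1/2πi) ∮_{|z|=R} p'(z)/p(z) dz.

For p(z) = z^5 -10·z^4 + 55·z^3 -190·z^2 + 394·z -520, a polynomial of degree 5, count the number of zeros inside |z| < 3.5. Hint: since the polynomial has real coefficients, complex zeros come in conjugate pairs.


The zeros of p are: 4, (2 + 3i), (2 - 3i), (1 + 3i), (1 - 3i).
Their magnitudes are: 4, 3.606, 3.606, 3.162, 3.162.
Zeros with |z| < R = 3.5: (1 + 3i), (1 - 3i).
Count = 2.
By the argument principle, (1/2πi) ∮_{|z|=R} p'(z)/p(z) dz equals exactly this count.

Number of zeros inside |z| < 3.5: 2.


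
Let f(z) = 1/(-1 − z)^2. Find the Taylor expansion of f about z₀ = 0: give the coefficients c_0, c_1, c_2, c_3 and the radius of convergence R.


Let w = z − z₀, so z = z₀ + w.
Then -1 − z = -1 − (z₀ + w) = (-1 − z₀) − w = -1 − w.
f(z) = 1/(-1 − w)^2 = (1/(-1)^2) · (1 − w/(-1))^{−2}.
By the binomial series (1−u)^{−2} = Σ_{n≥0} C(n+1, 1) u^n for |u|<1, with u = w/(-1):
  c_n = C(n+1, 1) / (-1)^(n+2).
  c_0 = 1/(-1)^2 = 1.
  c_1 = 2/(-1)^3 = -2.
  c_2 = 3/(-1)^4 = 3.
  c_3 = 4/(-1)^5 = -4.
The series is valid for |w/d| < 1, i.e. |z − z₀| < |d|.
Radius of convergence: R = |-1 − z₀| = |-1| = 1 (distance from z₀ to the singularity z = -1).

c_0 = 1, c_1 = -2, c_2 = 3, c_3 = -4; R = 1.


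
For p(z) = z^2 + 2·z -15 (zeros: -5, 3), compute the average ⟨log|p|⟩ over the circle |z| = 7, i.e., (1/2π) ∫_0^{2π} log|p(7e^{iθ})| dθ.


Zeros: -5, 3; r = 7.
Inside |z| < r: -5, 3. Outside (|z| ≥ r): ∅.
p(0) = -15, so log|p(0)| = log(15) = 2.7081.
Apply Jensen: I(r) = log|p(0)| + Σ_k log(r/|z_k|), summed over zeros inside |z| < r.
  log(r/|z_k|) for z_k = -5: log(7/5) = 0.3365
  log(r/|z_k|) for z_k = 3: log(7/3) = 0.8473
Sum over inside zeros: 1.1838.
I(r) = log|p(0)| + (inside sum) = 2.7081 + 1.1838 = 3.8918.
Closed form (all zeros inside, monic): I(r) = n·log(r) = 2·log(7) = 3.8918. ✓

I(r) ≈ 3.8918.


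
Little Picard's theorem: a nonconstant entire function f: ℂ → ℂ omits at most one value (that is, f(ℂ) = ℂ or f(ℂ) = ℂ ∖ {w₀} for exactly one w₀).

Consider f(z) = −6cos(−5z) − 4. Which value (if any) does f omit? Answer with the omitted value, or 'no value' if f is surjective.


Little Picard bounds the complement of f(ℂ) to at most one point.
cos is entire and surjective onto ℂ: for every w ∈ ℂ, cos(ζ) = w has a solution ζ ∈ ℂ (e.g., via the complex inverse arccos). With ζ = −5z this gives z = ζ/(-5). Then -6·cos(−5z) takes every value in -6·ℂ = ℂ, and adding -4 is a bijection of ℂ. So f is surjective and omits no value. (Note: only on the real line is cos bounded by [−1, 1].)

Omitted value: no value.


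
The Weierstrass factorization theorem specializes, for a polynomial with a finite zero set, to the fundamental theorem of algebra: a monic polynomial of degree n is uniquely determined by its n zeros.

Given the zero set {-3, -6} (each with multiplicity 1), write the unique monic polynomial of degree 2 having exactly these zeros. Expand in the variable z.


The polynomial is p(z) = ∏_{α ∈ S} (z − α), where S = {-3, -6}.
Expanding the product yields: p(z) = z^2 + 9·z + 18.
The resulting polynomial has degree 2 and real coefficients as required.

p(z) = z^2 + 9·z + 18.


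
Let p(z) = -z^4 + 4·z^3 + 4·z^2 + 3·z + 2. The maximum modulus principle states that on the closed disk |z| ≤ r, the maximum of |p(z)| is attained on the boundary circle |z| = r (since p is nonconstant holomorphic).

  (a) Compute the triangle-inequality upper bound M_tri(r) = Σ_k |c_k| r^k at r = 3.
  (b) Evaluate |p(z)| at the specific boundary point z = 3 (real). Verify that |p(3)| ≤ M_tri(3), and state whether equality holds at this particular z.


Coefficients: c_0 = 2, c_1 = 3, c_2 = 4, c_3 = 4, c_4 = -1. Radius r = 3.
Part (a). Triangle bound: M_tri(r) = Σ_k |c_k| r^k
  = |2|·3^0 + |3|·3^1 + |4|·3^2 + |4|·3^3 + |-1|·3^4
  = 2 + 9 + 36 + 108 + 81 = 236.
This bounds M(r) := max_{|z|=r} |p(z)| from above; equality holds iff all terms c_k z^k can be made to align in phase at a single z on |z|=r.
Part (b). At z = 3 (real, on the circle |z| = r):
  p(3) = (2)·3^0 + (3)·3^1 + (4)·3^2 + (4)·3^3 + (-1)·3^4 = 74.
  |p(3)| = 74.
Check: |p(3)| = 74 ≤ 236 = M_tri(3). ✓ Equality does not hold at z = 3 (the coefficients have mixed signs, so the terms do not all align in phase there).

M_tri(3) = 236; |p(3)| = 74; equality at z=3: no.


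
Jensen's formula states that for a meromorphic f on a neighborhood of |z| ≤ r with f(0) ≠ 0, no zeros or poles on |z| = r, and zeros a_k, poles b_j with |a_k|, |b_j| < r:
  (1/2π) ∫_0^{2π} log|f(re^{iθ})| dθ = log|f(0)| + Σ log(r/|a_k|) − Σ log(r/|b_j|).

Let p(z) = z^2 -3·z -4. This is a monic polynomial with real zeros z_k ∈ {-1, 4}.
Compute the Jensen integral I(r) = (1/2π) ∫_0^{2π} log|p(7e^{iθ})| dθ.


Zeros: -1, 4; r = 7.
Inside |z| < r: -1, 4. Outside (|z| ≥ r): ∅.
p(0) = -4, so log|p(0)| = log(4) = 1.3863.
Apply Jensen: I(r) = log|p(0)| + Σ_k log(r/|z_k|), summed over zeros inside |z| < r.
  log(r/|z_k|) for z_k = -1: log(7/1) = 1.9459
  log(r/|z_k|) for z_k = 4: log(7/4) = 0.5596
Sum over inside zeros: 2.5055.
I(r) = log|p(0)| + (inside sum) = 1.3863 + 2.5055 = 3.8918.
Closed form (all zeros inside, monic): I(r) = n·log(r) = 2·log(7) = 3.8918. ✓

I(r) ≈ 3.8918.


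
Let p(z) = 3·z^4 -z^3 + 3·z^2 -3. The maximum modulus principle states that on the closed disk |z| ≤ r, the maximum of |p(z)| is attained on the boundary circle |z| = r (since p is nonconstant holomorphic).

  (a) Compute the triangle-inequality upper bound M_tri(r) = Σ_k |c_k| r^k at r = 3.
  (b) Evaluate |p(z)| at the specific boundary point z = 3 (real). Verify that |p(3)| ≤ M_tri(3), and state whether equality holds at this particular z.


Coefficients: c_0 = -3, c_1 = 0, c_2 = 3, c_3 = -1, c_4 = 3. Radius r = 3.
Part (a). Triangle bound: M_tri(r) = Σ_k |c_k| r^k
  = |-3|·3^0 + |0|·3^1 + |3|·3^2 + |-1|·3^3 + |3|·3^4
  = 3 + 0 + 27 + 27 + 243 = 300.
This bounds M(r) := max_{|z|=r} |p(z)| from above; equality holds iff all terms c_k z^k can be made to align in phase at a single z on |z|=r.
Part (b). At z = 3 (real, on the circle |z| = r):
  p(3) = (-3)·3^0 + (0)·3^1 + (3)·3^2 + (-1)·3^3 + (3)·3^4 = 240.
  |p(3)| = 240.
Check: |p(3)| = 240 ≤ 300 = M_tri(3). ✓ Equality does not hold at z = 3 (the coefficients have mixed signs, so the terms do not all align in phase there).

M_tri(3) = 300; |p(3)| = 240; equality at z=3: no.


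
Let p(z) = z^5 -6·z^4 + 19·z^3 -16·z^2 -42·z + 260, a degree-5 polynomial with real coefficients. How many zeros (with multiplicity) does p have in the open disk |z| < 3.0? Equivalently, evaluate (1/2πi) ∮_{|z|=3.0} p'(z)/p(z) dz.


The zeros of p are: -2, (1 + 3i), (1 - 3i), (3 + 2i), (3 - 2i).
Their magnitudes are: 2, 3.162, 3.162, 3.606, 3.606.
Zeros with |z| < R = 3.0: -2.
Count = 1.
By the argument principle, (1/2πi) ∮_{|z|=R} p'(z)/p(z) dz equals exactly this count.

Number of zeros inside |z| < 3.0: 1.


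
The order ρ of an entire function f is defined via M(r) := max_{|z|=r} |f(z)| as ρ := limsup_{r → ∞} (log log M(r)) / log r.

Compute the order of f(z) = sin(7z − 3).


sin(w) is a linear combination of e^{iw} and e^{−iw} (or e^w, e^{−w} in the hyperbolic case), so |sin(w)| ≤ e^{|w|}. With w = 7z − 3, |w| ≤ 7|z| + 3 = 7r + 3 on |z| = r, giving M(r) ≤ e^{7r + 3}, so ρ ≤ 1. On a suitable ray (z = it for sin/cos; z = t for sinh/cosh, t real → ∞), |sin(7z − 3)| grows like e^{7|t|}/2, so ρ ≥ 1. Hence ρ = 1.
Therefore ρ = 1.

Order ρ = 1.


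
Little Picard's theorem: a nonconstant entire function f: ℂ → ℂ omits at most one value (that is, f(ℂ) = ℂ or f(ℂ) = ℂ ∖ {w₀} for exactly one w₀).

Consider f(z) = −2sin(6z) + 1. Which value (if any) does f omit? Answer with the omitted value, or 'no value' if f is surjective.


Little Picard bounds the complement of f(ℂ) to at most one point.
sin is entire and surjective onto ℂ: for every w ∈ ℂ, sin(ζ) = w has a solution ζ ∈ ℂ (e.g., via the complex inverse arcsin). With ζ = 6z this gives z = ζ/(6). Then -2·sin(6z) takes every value in -2·ℂ = ℂ, and adding 1 is a bijection of ℂ. So f is surjective and omits no value. (Note: only on the real line is sin bounded by [−1, 1].)

Omitted value: no value.


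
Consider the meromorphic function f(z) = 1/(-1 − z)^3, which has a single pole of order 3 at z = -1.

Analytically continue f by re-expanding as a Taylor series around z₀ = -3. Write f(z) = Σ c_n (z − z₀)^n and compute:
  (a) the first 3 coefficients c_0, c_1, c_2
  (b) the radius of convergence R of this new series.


Let w = z − z₀, so z = z₀ + w.
Then -1 − z = -1 − (z₀ + w) = (-1 − z₀) − w = 2 − w.
f(z) = 1/(2 − w)^3 = (1/(2)^3) · (1 − w/(2))^{−3}.
By the binomial series (1−u)^{−3} = Σ_{n≥0} C(n+2, 2) u^n for |u|<1, with u = w/(2):
  c_n = C(n+2, 2) / (2)^(n+3).
  c_0 = 1/(2)^3 = 1/8.
  c_1 = 3/(2)^4 = 3/16.
  c_2 = 6/(2)^5 = 3/16.
The series is valid for |w/d| < 1, i.e. |z − z₀| < |d|.
Radius of convergence: R = |-1 − z₀| = |2| = 2 (distance from z₀ to the singularity z = -1).

c_0 = 1/8, c_1 = 3/16, c_2 = 3/16; R = 2.


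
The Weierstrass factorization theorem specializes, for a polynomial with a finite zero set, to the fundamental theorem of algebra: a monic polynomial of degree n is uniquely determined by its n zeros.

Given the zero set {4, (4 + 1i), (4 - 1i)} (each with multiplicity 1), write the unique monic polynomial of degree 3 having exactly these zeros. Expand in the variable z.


The polynomial is p(z) = ∏_{α ∈ S} (z − α), where S = {4, (4 + 1i), (4 - 1i)}.
Expanding the product yields: p(z) = z^3 -12·z^2 + 49·z -68.
Note conjugate pairs combine to real quadratics: (z − (4+1i))(z − (4−1i)) = z² − 8z + 17.
The resulting polynomial has degree 3 and real coefficients as required.

p(z) = z^3 -12·z^2 + 49·z -68.


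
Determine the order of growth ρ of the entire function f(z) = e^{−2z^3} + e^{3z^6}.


Each summand is entire of order 3 and 6 respectively (as in the single-exponential case). The order of a sum is at most the max of the orders, so ρ ≤ 6. For the lower bound: on |z|=r choose arg z so that 3z^6 is real positive; then |e^{3z^6}| = e^{3r^6} while |e^{-2z^3}| ≤ e^{2r^3} = o(e^{3r^6}). So |f| ≥ e^{3r^6}(1 − o(1)) and ρ ≥ 6. Hence ρ = max(3, 6) = 6.
Therefore ρ = 6.

Order ρ = 6.


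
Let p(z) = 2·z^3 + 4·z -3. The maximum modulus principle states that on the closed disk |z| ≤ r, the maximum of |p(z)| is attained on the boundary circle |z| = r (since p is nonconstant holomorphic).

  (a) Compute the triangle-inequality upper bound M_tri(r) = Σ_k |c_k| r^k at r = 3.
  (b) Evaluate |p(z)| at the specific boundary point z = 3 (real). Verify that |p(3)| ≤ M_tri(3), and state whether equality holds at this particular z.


Coefficients: c_0 = -3, c_1 = 4, c_2 = 0, c_3 = 2. Radius r = 3.
Part (a). Triangle bound: M_tri(r) = Σ_k |c_k| r^k
  = |-3|·3^0 + |4|·3^1 + |0|·3^2 + |2|·3^3
  = 3 + 12 + 0 + 54 = 69.
This bounds M(r) := max_{|z|=r} |p(z)| from above; equality holds iff all terms c_k z^k can be made to align in phase at a single z on |z|=r.
Part (b). At z = 3 (real, on the circle |z| = r):
  p(3) = (-3)·3^0 + (4)·3^1 + (0)·3^2 + (2)·3^3 = 63.
  |p(3)| = 63.
Check: |p(3)| = 63 ≤ 69 = M_tri(3). ✓ Equality does not hold at z = 3 (the coefficients have mixed signs, so the terms do not all align in phase there).

M_tri(3) = 69; |p(3)| = 63; equality at z=3: no.


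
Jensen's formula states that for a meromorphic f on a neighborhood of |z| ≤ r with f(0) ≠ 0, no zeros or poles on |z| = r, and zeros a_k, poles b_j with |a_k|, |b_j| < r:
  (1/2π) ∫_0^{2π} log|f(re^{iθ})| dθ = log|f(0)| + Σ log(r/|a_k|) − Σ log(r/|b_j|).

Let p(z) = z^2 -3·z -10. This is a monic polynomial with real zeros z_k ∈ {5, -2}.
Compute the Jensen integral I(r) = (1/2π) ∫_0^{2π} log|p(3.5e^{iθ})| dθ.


Zeros: -2, 5; r = 3.5.
Inside |z| < r: -2. Outside (|z| ≥ r): 5.
p(0) = -10, so log|p(0)| = log(10) = 2.3026.
Apply Jensen: I(r) = log|p(0)| + Σ_k log(r/|z_k|), summed over zeros inside |z| < r.
  log(r/|z_k|) for z_k = -2: log(3.5/2) = 0.5596
  Outside zeros (5) contribute nothing to the Jensen sum.
Sum over inside zeros: 0.5596.
I(r) = log|p(0)| + (inside sum) = 2.3026 + 0.5596 = 2.8622.
Note: since some zeros are outside |z| ≤ r, the simplified n·log(r) form does NOT apply — only the inside zeros contribute.

I(r) ≈ 2.8622.


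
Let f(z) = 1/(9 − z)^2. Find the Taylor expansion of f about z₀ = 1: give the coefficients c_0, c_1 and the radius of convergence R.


Let w = z − z₀, so z = z₀ + w.
Then 9 − z = 9 − (z₀ + w) = (9 − z₀) − w = 8 − w.
f(z) = 1/(8 − w)^2 = (1/(8)^2) · (1 − w/(8))^{−2}.
By the binomial series (1−u)^{−2} = Σ_{n≥0} C(n+1, 1) u^n for |u|<1, with u = w/(8):
  c_n = C(n+1, 1) / (8)^(n+2).
  c_0 = 1/(8)^2 = 1/64.
  c_1 = 2/(8)^3 = 1/256.
The series is valid for |w/d| < 1, i.e. |z − z₀| < |d|.
Radius of convergence: R = |9 − z₀| = |8| = 8 (distance from z₀ to the singularity z = 9).

c_0 = 1/64, c_1 = 1/256; R = 8.


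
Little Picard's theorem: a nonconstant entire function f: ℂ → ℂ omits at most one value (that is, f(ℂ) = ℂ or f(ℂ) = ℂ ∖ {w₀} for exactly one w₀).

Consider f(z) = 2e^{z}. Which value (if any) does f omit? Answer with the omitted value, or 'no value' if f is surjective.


Little Picard bounds the complement of f(ℂ) to at most one point.
e^{z} is never zero on ℂ, so 2·e^{z} takes every value in ℂ ∖ {0}. Adding 0 shifts the range to ℂ ∖ {0}. Thus f omits exactly the value 0.

Omitted value: 0.


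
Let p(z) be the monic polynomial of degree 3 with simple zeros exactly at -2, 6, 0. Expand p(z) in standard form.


The polynomial is p(z) = ∏_{α ∈ S} (z − α), where S = {-2, 6, 0}.
Expanding the product yields: p(z) = z^3 -4·z^2 -12·z.
The resulting polynomial has degree 3 and real coefficients as required.

p(z) = z^3 -4·z^2 -12·z.


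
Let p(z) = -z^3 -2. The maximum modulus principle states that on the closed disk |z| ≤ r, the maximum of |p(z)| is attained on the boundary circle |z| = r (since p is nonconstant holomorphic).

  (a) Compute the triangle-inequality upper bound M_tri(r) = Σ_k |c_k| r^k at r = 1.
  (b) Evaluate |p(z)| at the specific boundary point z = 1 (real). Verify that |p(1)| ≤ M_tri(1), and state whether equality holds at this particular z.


Coefficients: c_0 = -2, c_1 = 0, c_2 = 0, c_3 = -1. Radius r = 1.
Part (a). Triangle bound: M_tri(r) = Σ_k |c_k| r^k
  = |-2|·1^0 + |0|·1^1 + |0|·1^2 + |-1|·1^3
  = 2 + 0 + 0 + 1 = 3.
This bounds M(r) := max_{|z|=r} |p(z)| from above; equality holds iff all terms c_k z^k can be made to align in phase at a single z on |z|=r.
Part (b). At z = 1 (real, on the circle |z| = r):
  p(1) = (-2)·1^0 + (0)·1^1 + (0)·1^2 + (-1)·1^3 = -3.
  |p(1)| = 3.
Since all nonzero coefficients share the same sign, |p(1)| = 3 = M_tri(1); the triangle bound is attained at z = 1, so in fact M(r) = 3.

M_tri(1) = 3; |p(1)| = 3; equality at z=1: yes.


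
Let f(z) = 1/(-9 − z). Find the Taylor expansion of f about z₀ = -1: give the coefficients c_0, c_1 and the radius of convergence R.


Let w = z − z₀, so z = z₀ + w.
Then -9 − z = -9 − (z₀ + w) = (-9 − z₀) − w = -8 − w.
f(z) = 1/(-8 − w) = (1/(-8)) · 1/(1 − w/(-8)) = Σ_{n≥0} w^n / (-8)^(n+1).
So c_n = 1/(-8)^(n+1):
  c_0 = 1/(-8)^1 = -1/8.
  c_1 = 1/(-8)^2 = 1/64.
The series is valid for |w/d| < 1, i.e. |z − z₀| < |d|.
Radius of convergence: R = |-9 − z₀| = |-8| = 8 (distance from z₀ to the singularity z = -9).

c_0 = -1/8, c_1 = 1/64; R = 8.


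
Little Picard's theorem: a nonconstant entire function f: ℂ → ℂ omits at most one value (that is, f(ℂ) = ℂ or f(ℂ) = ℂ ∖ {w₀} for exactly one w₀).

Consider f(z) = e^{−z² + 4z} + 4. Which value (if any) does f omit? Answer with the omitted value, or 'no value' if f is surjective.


Little Picard bounds the complement of f(ℂ) to at most one point.
The exponent g(z) = −z² + 4z is a nonconstant polynomial, hence surjective onto ℂ. So e^{g(z)} takes every value in {e^w : w ∈ ℂ} = ℂ ∖ {0}. Adding 4 shifts the range to ℂ ∖ {4}. f omits exactly 4.

Omitted value: 4.


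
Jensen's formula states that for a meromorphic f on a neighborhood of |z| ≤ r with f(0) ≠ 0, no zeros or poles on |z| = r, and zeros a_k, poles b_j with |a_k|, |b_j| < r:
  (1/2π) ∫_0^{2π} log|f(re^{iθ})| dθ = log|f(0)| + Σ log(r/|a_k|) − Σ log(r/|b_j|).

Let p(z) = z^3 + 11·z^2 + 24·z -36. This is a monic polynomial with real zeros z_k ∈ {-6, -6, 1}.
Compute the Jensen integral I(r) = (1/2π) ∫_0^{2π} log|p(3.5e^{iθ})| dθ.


Zeros: -6, -6, 1; r = 3.5.
Inside |z| < r: 1. Outside (|z| ≥ r): -6, -6.
p(0) = -36, so log|p(0)| = log(36) = 3.5835.
Apply Jensen: I(r) = log|p(0)| + Σ_k log(r/|z_k|), summed over zeros inside |z| < r.
  log(r/|z_k|) for z_k = 1: log(3.5/1) = 1.2528
  Outside zeros (-6, -6) contribute nothing to the Jensen sum.
Sum over inside zeros: 1.2528.
I(r) = log|p(0)| + (inside sum) = 3.5835 + 1.2528 = 4.8363.
Note: since some zeros are outside |z| ≤ r, the simplified n·log(r) form does NOT apply — only the inside zeros contribute.

I(r) ≈ 4.8363.


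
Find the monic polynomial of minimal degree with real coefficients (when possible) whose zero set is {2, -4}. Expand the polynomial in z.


The polynomial is p(z) = ∏_{α ∈ S} (z − α), where S = {2, -4}.
Expanding the product yields: p(z) = z^2 + 2·z -8.
The resulting polynomial has degree 2 and real coefficients as required.

p(z) = z^2 + 2·z -8.


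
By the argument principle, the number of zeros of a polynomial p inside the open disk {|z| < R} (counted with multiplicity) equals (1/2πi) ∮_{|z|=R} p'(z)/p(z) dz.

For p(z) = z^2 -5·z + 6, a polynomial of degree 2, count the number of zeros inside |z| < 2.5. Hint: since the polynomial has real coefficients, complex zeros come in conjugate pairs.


The zeros of p are: 3, 2.
Their magnitudes are: 3, 2.
Zeros with |z| < R = 2.5: 2.
Count = 1.
By the argument principle, (1/2πi) ∮_{|z|=R} p'(z)/p(z) dz equals exactly this count.

Number of zeros inside |z| < 2.5: 1.


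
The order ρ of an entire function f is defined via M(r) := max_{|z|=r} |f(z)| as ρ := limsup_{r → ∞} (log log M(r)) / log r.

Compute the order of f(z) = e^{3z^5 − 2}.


|e^{3z^5 − 2}| = e^{Re(3·z^5) + -2} ≤ e^{3|z|^5 + -2} = e^{3r^5 + -2} on |z| = r, so ρ ≤ 5. Choosing z on |z|=r so that 3·z^5 is real positive (always possible by picking arg z appropriately) gives |f(z)| = e^{3r^5 + -2}, matching the bound. The additive constant -2 does not affect log log M(r) ~ 5·log r. Hence ρ = 5.
Therefore ρ = 5.

Order ρ = 5.


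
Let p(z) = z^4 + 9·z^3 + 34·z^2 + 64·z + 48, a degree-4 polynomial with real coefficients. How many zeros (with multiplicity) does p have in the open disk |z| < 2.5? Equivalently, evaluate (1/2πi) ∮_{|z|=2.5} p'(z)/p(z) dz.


The zeros of p are: (-2 + 2i), (-2 - 2i), -2, -3.
Their magnitudes are: 2.828, 2.828, 2, 3.
Zeros with |z| < R = 2.5: -2.
Count = 1.
By the argument principle, (1/2πi) ∮_{|z|=R} p'(z)/p(z) dz equals exactly this count.

Number of zeros inside |z| < 2.5: 1.


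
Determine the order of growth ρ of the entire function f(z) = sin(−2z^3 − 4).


Write sin(w) = (e^{iw} ± e^{−iw})/(2 or 2i), so |sin(w)| ≤ e^{|w|}. With w = −2z^3 − 4, |w| ≤ 2r^3 + 4 on |z|=r, giving M(r) ≤ e^{2r^3 + 4} and ρ ≤ 3. For the lower bound, choose z on |z|=r with -2z^3 purely imaginary of modulus 2r^3; then |sin(−2z^3 − 4)| grows like e^{2r^3}/2, so ρ ≥ 3. Hence ρ = 3.
Therefore ρ = 3.

Order ρ = 3.


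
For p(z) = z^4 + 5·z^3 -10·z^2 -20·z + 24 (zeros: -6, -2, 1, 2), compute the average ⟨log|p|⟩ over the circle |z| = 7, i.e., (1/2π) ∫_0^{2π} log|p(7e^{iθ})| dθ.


Zeros: -6, -2, 1, 2; r = 7.
Inside |z| < r: -6, -2, 1, 2. Outside (|z| ≥ r): ∅.
p(0) = 24, so log|p(0)| = log(24) = 3.1781.
Apply Jensen: I(r) = log|p(0)| + Σ_k log(r/|z_k|), summed over zeros inside |z| < r.
  log(r/|z_k|) for z_k = -6: log(7/6) = 0.1542
  log(r/|z_k|) for z_k = -2: log(7/2) = 1.2528
  log(r/|z_k|) for z_k = 1: log(7/1) = 1.9459
  log(r/|z_k|) for z_k = 2: log(7/2) = 1.2528
Sum over inside zeros: 4.6056.
I(r) = log|p(0)| + (inside sum) = 3.1781 + 4.6056 = 7.7836.
Closed form (all zeros inside, monic): I(r) = n·log(r) = 4·log(7) = 7.7836. ✓

I(r) ≈ 7.7836.


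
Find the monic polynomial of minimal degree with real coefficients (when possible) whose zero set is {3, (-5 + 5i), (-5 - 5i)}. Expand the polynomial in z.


The polynomial is p(z) = ∏_{α ∈ S} (z − α), where S = {3, (-5 + 5i), (-5 - 5i)}.
Expanding the product yields: p(z) = z^3 + 7·z^2 + 20·z -150.
Note conjugate pairs combine to real quadratics: (z − (-5+5i))(z − (-5−5i)) = z² + 10z + 50.
The resulting polynomial has degree 3 and real coefficients as required.

p(z) = z^3 + 7·z^2 + 20·z -150.


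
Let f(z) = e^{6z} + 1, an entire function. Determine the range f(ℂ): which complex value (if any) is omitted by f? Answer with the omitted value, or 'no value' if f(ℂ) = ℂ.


Little Picard bounds the complement of f(ℂ) to at most one point.
e^{6z} is never zero on ℂ, so 1·e^{6z} takes every value in ℂ ∖ {0}. Adding 1 shifts the range to ℂ ∖ {1}. Thus f omits exactly the value 1.

Omitted value: 1.


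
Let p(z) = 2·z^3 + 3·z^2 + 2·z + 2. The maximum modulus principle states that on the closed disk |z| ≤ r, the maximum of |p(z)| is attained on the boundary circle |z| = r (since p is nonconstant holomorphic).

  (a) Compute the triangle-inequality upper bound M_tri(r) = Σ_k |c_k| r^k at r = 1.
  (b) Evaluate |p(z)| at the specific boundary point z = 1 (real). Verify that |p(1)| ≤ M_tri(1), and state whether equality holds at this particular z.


Coefficients: c_0 = 2, c_1 = 2, c_2 = 3, c_3 = 2. Radius r = 1.
Part (a). Triangle bound: M_tri(r) = Σ_k |c_k| r^k
  = |2|·1^0 + |2|·1^1 + |3|·1^2 + |2|·1^3
  = 2 + 2 + 3 + 2 = 9.
This bounds M(r) := max_{|z|=r} |p(z)| from above; equality holds iff all terms c_k z^k can be made to align in phase at a single z on |z|=r.
Part (b). At z = 1 (real, on the circle |z| = r):
  p(1) = (2)·1^0 + (2)·1^1 + (3)·1^2 + (2)·1^3 = 9.
  |p(1)| = 9.
Since all nonzero coefficients share the same sign, |p(1)| = 9 = M_tri(1); the triangle bound is attained at z = 1, so in fact M(r) = 9.

M_tri(1) = 9; |p(1)| = 9; equality at z=1: yes.


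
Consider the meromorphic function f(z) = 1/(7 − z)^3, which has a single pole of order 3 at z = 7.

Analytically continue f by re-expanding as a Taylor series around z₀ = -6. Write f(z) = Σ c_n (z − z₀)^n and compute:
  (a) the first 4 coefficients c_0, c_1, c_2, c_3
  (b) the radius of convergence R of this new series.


Let w = z − z₀, so z = z₀ + w.
Then 7 − z = 7 − (z₀ + w) = (7 − z₀) − w = 13 − w.
f(z) = 1/(13 − w)^3 = (1/(13)^3) · (1 − w/(13))^{−3}.
By the binomial series (1−u)^{−3} = Σ_{n≥0} C(n+2, 2) u^n for |u|<1, with u = w/(13):
  c_n = C(n+2, 2) / (13)^(n+3).
  c_0 = 1/(13)^3 = 1/2197.
  c_1 = 3/(13)^4 = 3/28561.
  c_2 = 6/(13)^5 = 6/371293.
  c_3 = 10/(13)^6 = 10/4826809.
The series is valid for |w/d| < 1, i.e. |z − z₀| < |d|.
Radius of convergence: R = |7 − z₀| = |13| = 13 (distance from z₀ to the singularity z = 7).

c_0 = 1/2197, c_1 = 3/28561, c_2 = 6/371293, c_3 = 10/4826809; R = 13.


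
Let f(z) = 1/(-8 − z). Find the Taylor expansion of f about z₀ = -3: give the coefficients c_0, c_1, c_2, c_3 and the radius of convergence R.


Let w = z − z₀, so z = z₀ + w.
Then -8 − z = -8 − (z₀ + w) = (-8 − z₀) − w = -5 − w.
f(z) = 1/(-5 − w) = (1/(-5)) · 1/(1 − w/(-5)) = Σ_{n≥0} w^n / (-5)^(n+1).
So c_n = 1/(-5)^(n+1):
  c_0 = 1/(-5)^1 = -1/5.
  c_1 = 1/(-5)^2 = 1/25.
  c_2 = 1/(-5)^3 = -1/125.
  c_3 = 1/(-5)^4 = 1/625.
The series is valid for |w/d| < 1, i.e. |z − z₀| < |d|.
Radius of convergence: R = |-8 − z₀| = |-5| = 5 (distance from z₀ to the singularity z = -8).

c_0 = -1/5, c_1 = 1/25, c_2 = -1/125, c_3 = 1/625; R = 5.


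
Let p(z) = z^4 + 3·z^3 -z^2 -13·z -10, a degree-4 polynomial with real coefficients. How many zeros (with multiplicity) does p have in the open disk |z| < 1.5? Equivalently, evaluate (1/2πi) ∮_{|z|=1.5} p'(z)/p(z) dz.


The zeros of p are: -1, (-2 + 1i), (-2 - 1i), 2.
Their magnitudes are: 1, 2.236, 2.236, 2.
Zeros with |z| < R = 1.5: -1.
Count = 1.
By the argument principle, (1/2πi) ∮_{|z|=R} p'(z)/p(z) dz equals exactly this count.

Number of zeros inside |z| < 1.5: 1.


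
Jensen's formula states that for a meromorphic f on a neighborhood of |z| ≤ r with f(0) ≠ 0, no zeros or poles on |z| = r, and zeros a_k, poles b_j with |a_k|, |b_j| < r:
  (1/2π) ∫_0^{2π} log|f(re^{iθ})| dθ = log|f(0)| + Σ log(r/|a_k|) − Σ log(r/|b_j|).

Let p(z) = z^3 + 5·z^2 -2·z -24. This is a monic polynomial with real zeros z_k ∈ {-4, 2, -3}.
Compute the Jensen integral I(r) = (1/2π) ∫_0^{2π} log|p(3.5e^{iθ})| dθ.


Zeros: -4, -3, 2; r = 3.5.
Inside |z| < r: -3, 2. Outside (|z| ≥ r): -4.
p(0) = -24, so log|p(0)| = log(24) = 3.1781.
Apply Jensen: I(r) = log|p(0)| + Σ_k log(r/|z_k|), summed over zeros inside |z| < r.
  log(r/|z_k|) for z_k = 2: log(3.5/2) = 0.5596
  log(r/|z_k|) for z_k = -3: log(3.5/3) = 0.1542
  Outside zeros (-4) contribute nothing to the Jensen sum.
Sum over inside zeros: 0.7138.
I(r) = log|p(0)| + (inside sum) = 3.1781 + 0.7138 = 3.8918.
Note: since some zeros are outside |z| ≤ r, the simplified n·log(r) form does NOT apply — only the inside zeros contribute.

I(r) ≈ 3.8918.


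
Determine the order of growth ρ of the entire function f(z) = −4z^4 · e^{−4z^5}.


M(r) = max_{|z|=r} |-4|·|z|^4·|e^{−4z^5}| = 4·r^4 · e^{4r^5} (the factors attain their maxima compatibly on |z|=r). Then log M(r) = log 4 + 4·log r + 4r^5, dominated by the last term, so log log M(r) ~ 5·log r. The polynomial factor -4z^4 contributes only a log r term and does not affect the order. ρ = 5.
Therefore ρ = 5.

Order ρ = 5.


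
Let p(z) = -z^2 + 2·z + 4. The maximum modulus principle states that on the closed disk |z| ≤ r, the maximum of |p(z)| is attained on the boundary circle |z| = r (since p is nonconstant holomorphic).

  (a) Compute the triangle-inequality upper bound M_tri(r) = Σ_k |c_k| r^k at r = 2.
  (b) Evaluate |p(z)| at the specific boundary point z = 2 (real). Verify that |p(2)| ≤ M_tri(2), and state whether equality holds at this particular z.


Coefficients: c_0 = 4, c_1 = 2, c_2 = -1. Radius r = 2.
Part (a). Triangle bound: M_tri(r) = Σ_k |c_k| r^k
  = |4|·2^0 + |2|·2^1 + |-1|·2^2
  = 4 + 4 + 4 = 12.
This bounds M(r) := max_{|z|=r} |p(z)| from above; equality holds iff all terms c_k z^k can be made to align in phase at a single z on |z|=r.
Part (b). At z = 2 (real, on the circle |z| = r):
  p(2) = (4)·2^0 + (2)·2^1 + (-1)·2^2 = 4.
  |p(2)| = 4.
Check: |p(2)| = 4 ≤ 12 = M_tri(2). ✓ Equality does not hold at z = 2 (the coefficients have mixed signs, so the terms do not all align in phase there).

M_tri(2) = 12; |p(2)| = 4; equality at z=2: no.


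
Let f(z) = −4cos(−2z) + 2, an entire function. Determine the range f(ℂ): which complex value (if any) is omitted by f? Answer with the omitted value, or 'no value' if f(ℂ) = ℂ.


Little Picard bounds the complement of f(ℂ) to at most one point.
cos is entire and surjective onto ℂ: for every w ∈ ℂ, cos(ζ) = w has a solution ζ ∈ ℂ (e.g., via the complex inverse arccos). With ζ = −2z this gives z = ζ/(-2). Then -4·cos(−2z) takes every value in -4·ℂ = ℂ, and adding 2 is a bijection of ℂ. So f is surjective and omits no value. (Note: only on the real line is cos bounded by [−1, 1].)

Omitted value: no value.


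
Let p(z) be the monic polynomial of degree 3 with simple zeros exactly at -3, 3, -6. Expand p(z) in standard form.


The polynomial is p(z) = ∏_{α ∈ S} (z − α), where S = {-3, 3, -6}.
Expanding the product yields: p(z) = z^3 + 6·z^2 -9·z -54.
The resulting polynomial has degree 3 and real coefficients as required.

p(z) = z^3 + 6·z^2 -9·z -54.


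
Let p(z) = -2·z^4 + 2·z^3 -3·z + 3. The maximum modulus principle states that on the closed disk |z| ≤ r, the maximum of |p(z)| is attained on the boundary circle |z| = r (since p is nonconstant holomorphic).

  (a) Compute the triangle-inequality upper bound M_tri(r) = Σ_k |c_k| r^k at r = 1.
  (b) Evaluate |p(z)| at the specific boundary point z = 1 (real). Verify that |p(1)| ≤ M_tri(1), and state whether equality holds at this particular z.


Coefficients: c_0 = 3, c_1 = -3, c_2 = 0, c_3 = 2, c_4 = -2. Radius r = 1.
Part (a). Triangle bound: M_tri(r) = Σ_k |c_k| r^k
  = |3|·1^0 + |-3|·1^1 + |0|·1^2 + |2|·1^3 + |-2|·1^4
  = 3 + 3 + 0 + 2 + 2 = 10.
This bounds M(r) := max_{|z|=r} |p(z)| from above; equality holds iff all terms c_k z^k can be made to align in phase at a single z on |z|=r.
Part (b). At z = 1 (real, on the circle |z| = r):
  p(1) = (3)·1^0 + (-3)·1^1 + (0)·1^2 + (2)·1^3 + (-2)·1^4 = 0.
  |p(1)| = 0.
Check: |p(1)| = 0 ≤ 10 = M_tri(1). ✓ Equality does not hold at z = 1 (the coefficients have mixed signs, so the terms do not all align in phase there).

M_tri(1) = 10; |p(1)| = 0; equality at z=1: no.


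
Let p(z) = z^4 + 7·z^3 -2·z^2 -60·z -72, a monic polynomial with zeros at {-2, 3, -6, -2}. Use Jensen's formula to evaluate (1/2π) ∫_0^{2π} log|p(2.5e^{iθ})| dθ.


Zeros: -6, -2, -2, 3; r = 2.5.
Inside |z| < r: -2, -2. Outside (|z| ≥ r): -6, 3.
p(0) = -72, so log|p(0)| = log(72) = 4.2767.
Apply Jensen: I(r) = log|p(0)| + Σ_k log(r/|z_k|), summed over zeros inside |z| < r.
  log(r/|z_k|) for z_k = -2: log(2.5/2) = 0.2231
  log(r/|z_k|) for z_k = -2: log(2.5/2) = 0.2231
  Outside zeros (-6, 3) contribute nothing to the Jensen sum.
Sum over inside zeros: 0.4463.
I(r) = log|p(0)| + (inside sum) = 4.2767 + 0.4463 = 4.7230.
Note: since some zeros are outside |z| ≤ r, the simplified n·log(r) form does NOT apply — only the inside zeros contribute.

I(r) ≈ 4.7230.


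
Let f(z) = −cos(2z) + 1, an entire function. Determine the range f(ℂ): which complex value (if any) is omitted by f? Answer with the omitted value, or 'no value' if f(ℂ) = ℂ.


Little Picard bounds the complement of f(ℂ) to at most one point.
cos is entire and surjective onto ℂ: for every w ∈ ℂ, cos(ζ) = w has a solution ζ ∈ ℂ (e.g., via the complex inverse arccos). With ζ = 2z this gives z = ζ/(2). Then -1·cos(2z) takes every value in -1·ℂ = ℂ, and adding 1 is a bijection of ℂ. So f is surjective and omits no value. (Note: only on the real line is cos bounded by [−1, 1].)

Omitted value: no value.


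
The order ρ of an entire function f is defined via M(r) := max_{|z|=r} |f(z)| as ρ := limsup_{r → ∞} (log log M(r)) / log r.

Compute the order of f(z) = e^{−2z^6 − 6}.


|e^{−2z^6 − 6}| = e^{Re(-2·z^6) + -6} ≤ e^{2|z|^6 + -6} = e^{2r^6 + -6} on |z| = r, so ρ ≤ 6. Choosing z on |z|=r so that -2·z^6 is real positive (always possible by picking arg z appropriately) gives |f(z)| = e^{2r^6 + -6}, matching the bound. The additive constant -6 does not affect log log M(r) ~ 6·log r. Hence ρ = 6.
Therefore ρ = 6.

Order ρ = 6.


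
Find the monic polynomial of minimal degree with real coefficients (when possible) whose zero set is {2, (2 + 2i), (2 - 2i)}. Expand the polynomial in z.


The polynomial is p(z) = ∏_{α ∈ S} (z − α), where S = {2, (2 + 2i), (2 - 2i)}.
Expanding the product yields: p(z) = z^3 -6·z^2 + 16·z -16.
Note conjugate pairs combine to real quadratics: (z − (2+2i))(z − (2−2i)) = z² − 4z + 8.
The resulting polynomial has degree 3 and real coefficients as required.

p(z) = z^3 -6·z^2 + 16·z -16.
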